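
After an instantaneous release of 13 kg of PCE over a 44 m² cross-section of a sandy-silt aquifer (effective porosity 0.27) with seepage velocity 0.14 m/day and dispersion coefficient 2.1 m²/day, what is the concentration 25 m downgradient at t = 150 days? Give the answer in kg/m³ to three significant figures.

0.0172 kg/m³

For an instantaneous plane source, C(x,t) = M/(n_e·A·√(4πDt)) · exp(−(x−vt)²/(4Dt)), with n_e·A the pore (flow) area.
Plume center vt = 0.14 × 150 = 21 m, so the well at 25 m is 4 m downgradient of the peak.
√(4πDt) = 62.92 m, giving peak height M/(n_e·A·√(4πDt)) = 13/(0.27 × 44 × 62.92) = 0.01739 kg/m³.
(x−vt)²/(4Dt) = (4)²/(4 × 2.1 × 150) = 0.01270; exp(−0.01270) = 0.9874.
C = 0.01739 × 0.9874 = 0.0172 kg/m³.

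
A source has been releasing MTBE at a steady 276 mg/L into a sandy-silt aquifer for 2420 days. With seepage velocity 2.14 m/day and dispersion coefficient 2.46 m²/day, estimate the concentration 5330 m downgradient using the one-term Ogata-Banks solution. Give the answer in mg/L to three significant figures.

22.9 mg/L

For a continuous step input, C/C₀ ≈ ½·erfc((x−vt)/(2√(Dt))).
vt = 2.14 × 2420 = 5178.8 m and 2√(Dt) = 2√(2.46 × 2420) = 154.3 m.
Argument (x−vt)/(2√(Dt)) = (5330 − 5178.8)/154.3 = 0.9799; ½·erfc(0.9799) = 0.08291.
C = 276 × 0.08291 = 22.9 mg/L.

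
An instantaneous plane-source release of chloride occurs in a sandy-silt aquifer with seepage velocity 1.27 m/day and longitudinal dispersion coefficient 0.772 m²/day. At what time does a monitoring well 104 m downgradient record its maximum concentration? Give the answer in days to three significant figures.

81.4 days

For the 1D instantaneous-source solution, setting ∂C/∂t = 0 at fixed x gives v²t² + 2Dt − x² = 0, so t = (√(D² + v²x²) − D)/v².
√(D² + v²x²) = √(0.772² + 1.27² × 104²) = 132.1; v² = 1.6129.
t = (132.1 − 0.772)/1.6129 = 81.4 days (vs. the pure-advection estimate x/v = 81.9 d).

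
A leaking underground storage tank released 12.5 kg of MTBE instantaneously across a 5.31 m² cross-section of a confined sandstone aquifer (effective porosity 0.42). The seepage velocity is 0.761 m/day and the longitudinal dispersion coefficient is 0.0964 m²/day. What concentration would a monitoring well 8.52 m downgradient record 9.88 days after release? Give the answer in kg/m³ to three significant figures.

1.25 kg/m³

For an instantaneous plane source, C(x,t) = M/(n_e·A·√(4πDt)) · exp(−(x−vt)²/(4Dt)), with n_e·A the pore (flow) area.
Plume center vt = 0.761 × 9.88 = 7.51868 m, so the well at 8.52 m is 1.00132 m downgradient of the peak.
√(4πDt) = 3.460 m, giving peak height M/(n_e·A·√(4πDt)) = 12.5/(0.42 × 5.31 × 3.460) = 1.620 kg/m³.
(x−vt)²/(4Dt) = (1.00132)²/(4 × 0.0964 × 9.88) = 0.2632; exp(−0.2632) = 0.7686.
C = 1.620 × 0.7686 = 1.25 kg/m³.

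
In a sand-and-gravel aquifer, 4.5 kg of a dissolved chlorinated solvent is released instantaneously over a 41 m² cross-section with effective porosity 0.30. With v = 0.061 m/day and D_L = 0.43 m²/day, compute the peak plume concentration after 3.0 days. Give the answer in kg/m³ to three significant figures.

The peak of an instantaneous 1D plume sits at x = vt; there the Gaussian factor is 1 and C_max = M/(n_e·A·√(4πDt)), where n_e·A is the pore area the mass is dissolved in.
√(4πDt) = √(4π × 0.43 × 3.0) = 4.026 m, so C_max = 4.5/(0.30 × 41 × 4.026) = 0.0909 kg/m³.

0.0909 kg/m³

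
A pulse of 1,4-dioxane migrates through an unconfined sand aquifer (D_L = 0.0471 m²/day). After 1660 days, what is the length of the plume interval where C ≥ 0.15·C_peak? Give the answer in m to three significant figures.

48.7 m

The plume is Gaussian with σ = √(2Dt) = √(2 × 0.0471 × 1660) = 12.50 m.
C/C_peak = exp(−Δx²/(2σ²)) = 0.15 ⇒ Δx = σ·√(−2 ln 0.15) = 12.50 × 1.948 = 24.35 m.
Width = 2Δx = 48.7 m.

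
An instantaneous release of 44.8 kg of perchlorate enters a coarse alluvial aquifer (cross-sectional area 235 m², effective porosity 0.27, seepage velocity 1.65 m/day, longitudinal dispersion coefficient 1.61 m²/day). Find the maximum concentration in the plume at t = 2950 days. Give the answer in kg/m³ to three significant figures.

The peak of an instantaneous 1D plume sits at x = vt; there the Gaussian factor is 1 and C_max = M/(n_e·A·√(4πDt)), where n_e·A is the pore area the mass is dissolved in.
√(4πDt) = √(4π × 1.61 × 2950) = 244.3 m, so C_max = 44.8/(0.27 × 235 × 244.3) = 0.00289 kg/m³.

0.00289 kg/m³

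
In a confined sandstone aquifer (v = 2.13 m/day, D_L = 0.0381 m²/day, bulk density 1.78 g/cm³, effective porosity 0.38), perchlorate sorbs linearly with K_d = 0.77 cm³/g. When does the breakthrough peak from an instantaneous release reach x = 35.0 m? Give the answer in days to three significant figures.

Retardation factor R = 1 + ρ_b·K_d/n = 1 + 1.78 × 0.77/0.38 = 4.607.
Sorption retards both mechanisms: v_R = v/R = 0.4623 m/day, D_R = D/R = 0.008270 m²/day.
Peak time from v_R²t² + 2D_R t − x² = 0: t = (√(D_R² + v_R²x²) − D_R)/v_R².
√(D_R² + v_R²x²) = √(0.008270² + 0.4623² × 35.0²) = 16.18; v_R² = 0.2137.
t = (16.18 − 0.008270)/0.2137 = 75.7 days.

75.7 days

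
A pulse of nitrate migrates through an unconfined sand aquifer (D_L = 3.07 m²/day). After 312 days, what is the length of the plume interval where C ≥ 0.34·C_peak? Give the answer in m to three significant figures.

129 m

The plume is Gaussian with σ = √(2Dt) = √(2 × 3.07 × 312) = 43.77 m.
C/C_peak = exp(−Δx²/(2σ²)) = 0.34 ⇒ Δx = σ·√(−2 ln 0.34) = 43.77 × 1.469 = 64.30 m.
Width = 2Δx = 129 m.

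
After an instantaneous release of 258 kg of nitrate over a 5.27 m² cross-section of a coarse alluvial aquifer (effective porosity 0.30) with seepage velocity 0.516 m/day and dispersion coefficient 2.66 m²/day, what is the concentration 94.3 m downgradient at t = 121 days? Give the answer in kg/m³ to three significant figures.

1.17 kg/m³

For an instantaneous plane source, C(x,t) = M/(n_e·A·√(4πDt)) · exp(−(x−vt)²/(4Dt)), with n_e·A the pore (flow) area.
Plume center vt = 0.516 × 121 = 62.436 m, so the well at 94.3 m is 31.864 m downgradient of the peak.
√(4πDt) = 63.60 m, giving peak height M/(n_e·A·√(4πDt)) = 258/(0.30 × 5.27 × 63.60) = 2.566 kg/m³.
(x−vt)²/(4Dt) = (31.864)²/(4 × 2.66 × 121) = 0.7886; exp(−0.7886) = 0.4545.
C = 2.566 × 0.4545 = 1.17 kg/m³.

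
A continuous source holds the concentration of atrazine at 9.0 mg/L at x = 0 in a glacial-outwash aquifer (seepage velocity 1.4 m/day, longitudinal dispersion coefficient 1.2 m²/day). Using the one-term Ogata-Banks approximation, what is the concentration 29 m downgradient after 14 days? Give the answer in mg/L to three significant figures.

For a continuous step input, C/C₀ ≈ ½·erfc((x−vt)/(2√(Dt))).
vt = 1.4 × 14 = 19.6 m and 2√(Dt) = 2√(1.2 × 14) = 8.198 m.
Argument (x−vt)/(2√(Dt)) = (29 − 19.6)/8.198 = 1.147; ½·erfc(1.147) = 0.05239.
C = 9.0 × 0.05239 = 0.472 mg/L.

0.472 mg/L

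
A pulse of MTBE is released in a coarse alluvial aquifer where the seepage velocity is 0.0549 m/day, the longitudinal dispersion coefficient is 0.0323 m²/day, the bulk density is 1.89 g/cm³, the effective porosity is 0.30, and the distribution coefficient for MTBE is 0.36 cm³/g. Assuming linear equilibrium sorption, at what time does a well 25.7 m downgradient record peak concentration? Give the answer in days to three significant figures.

1500 days

Retardation factor R = 1 + ρ_b·K_d/n = 1 + 1.89 × 0.36/0.30 = 3.268.
Sorption retards both mechanisms: v_R = v/R = 0.01680 m/day, D_R = D/R = 0.009884 m²/day.
Peak time from v_R²t² + 2D_R t − x² = 0: t = (√(D_R² + v_R²x²) − D_R)/v_R².
√(D_R² + v_R²x²) = √(0.009884² + 0.01680² × 25.7²) = 0.4319; v_R² = 0.0002822.
t = (0.4319 − 0.009884)/0.0002822 = 1500 days.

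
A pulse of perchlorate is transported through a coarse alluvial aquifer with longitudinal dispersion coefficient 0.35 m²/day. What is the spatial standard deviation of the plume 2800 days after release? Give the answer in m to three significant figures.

Dispersive spreading gives a Gaussian with σ² = 2Dt; advection only shifts the center.
σ = √(2 × 0.35 × 2800) = 44.3 m.

44.3 m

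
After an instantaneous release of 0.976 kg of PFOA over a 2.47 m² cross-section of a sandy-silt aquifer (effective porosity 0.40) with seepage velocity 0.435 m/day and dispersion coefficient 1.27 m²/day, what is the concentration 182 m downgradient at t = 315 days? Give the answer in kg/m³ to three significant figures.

For an instantaneous plane source, C(x,t) = M/(n_e·A·√(4πDt)) · exp(−(x−vt)²/(4Dt)), with n_e·A the pore (flow) area.
Plume center vt = 0.435 × 315 = 137.025 m, so the well at 182 m is 44.975 m downgradient of the peak.
√(4πDt) = 70.90 m, giving peak height M/(n_e·A·√(4πDt)) = 0.976/(0.40 × 2.47 × 70.90) = 0.01393 kg/m³.
(x−vt)²/(4Dt) = (44.975)²/(4 × 1.27 × 315) = 1.264; exp(−1.264) = 0.2825.
C = 0.01393 × 0.2825 = 0.00394 kg/m³.

0.00394 kg/m³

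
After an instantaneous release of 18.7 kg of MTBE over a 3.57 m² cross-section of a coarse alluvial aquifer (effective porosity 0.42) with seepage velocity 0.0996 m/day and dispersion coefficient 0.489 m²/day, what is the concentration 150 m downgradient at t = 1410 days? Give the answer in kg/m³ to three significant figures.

0.130 kg/m³

For an instantaneous plane source, C(x,t) = M/(n_e·A·√(4πDt)) · exp(−(x−vt)²/(4Dt)), with n_e·A the pore (flow) area.
Plume center vt = 0.0996 × 1410 = 140.436 m, so the well at 150 m is 9.564 m downgradient of the peak.
√(4πDt) = 93.08 m, giving peak height M/(n_e·A·√(4πDt)) = 18.7/(0.42 × 3.57 × 93.08) = 0.1340 kg/m³.
(x−vt)²/(4Dt) = (9.564)²/(4 × 0.489 × 1410) = 0.03317; exp(−0.03317) = 0.9674.
C = 0.1340 × 0.9674 = 0.130 kg/m³.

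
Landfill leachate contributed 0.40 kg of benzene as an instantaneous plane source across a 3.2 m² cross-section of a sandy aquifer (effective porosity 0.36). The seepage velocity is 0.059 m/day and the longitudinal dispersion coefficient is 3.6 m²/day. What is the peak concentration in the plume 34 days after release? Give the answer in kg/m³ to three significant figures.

0.00885 kg/m³

The peak of an instantaneous 1D plume sits at x = vt; there the Gaussian factor is 1 and C_max = M/(n_e·A·√(4πDt)), where n_e·A is the pore area the mass is dissolved in.
√(4πDt) = √(4π × 3.6 × 34) = 39.22 m, so C_max = 0.40/(0.36 × 3.2 × 39.22) = 0.00885 kg/m³.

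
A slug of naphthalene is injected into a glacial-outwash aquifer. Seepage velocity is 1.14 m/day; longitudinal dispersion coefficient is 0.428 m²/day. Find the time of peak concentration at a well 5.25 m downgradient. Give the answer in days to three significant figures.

4.29 days

For the 1D instantaneous-source solution, setting ∂C/∂t = 0 at fixed x gives v²t² + 2Dt − x² = 0, so t = (√(D² + v²x²) − D)/v².
√(D² + v²x²) = √(0.428² + 1.14² × 5.25²) = 6.000; v² = 1.2996.
t = (6.000 − 0.428)/1.2996 = 4.29 days (vs. the pure-advection estimate x/v = 4.61 d).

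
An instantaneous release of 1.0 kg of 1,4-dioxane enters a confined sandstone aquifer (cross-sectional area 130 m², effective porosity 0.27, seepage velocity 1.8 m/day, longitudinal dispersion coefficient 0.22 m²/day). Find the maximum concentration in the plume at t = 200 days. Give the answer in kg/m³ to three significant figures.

The peak of an instantaneous 1D plume sits at x = vt; there the Gaussian factor is 1 and C_max = M/(n_e·A·√(4πDt)), where n_e·A is the pore area the mass is dissolved in.
√(4πDt) = √(4π × 0.22 × 200) = 23.51 m, so C_max = 1.0/(0.27 × 130 × 23.51) = 0.00121 kg/m³.

0.00121 kg/m³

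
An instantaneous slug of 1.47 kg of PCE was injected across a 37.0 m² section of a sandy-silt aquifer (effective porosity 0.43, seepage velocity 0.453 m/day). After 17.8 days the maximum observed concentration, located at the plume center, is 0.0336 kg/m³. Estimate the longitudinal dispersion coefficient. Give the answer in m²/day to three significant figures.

0.0338 m²/day

At the plume center C_max = M/(n_e·A·√(4πDt)), so D = M²/(4πt·(n_e·A·C_max)²).
n_e·A·C_max = 0.43 × 37.0 × 0.0336 = 0.5346 kg/m.
D = 1.47²/(4π × 17.8 × 0.5346²) = 0.0338 m²/day.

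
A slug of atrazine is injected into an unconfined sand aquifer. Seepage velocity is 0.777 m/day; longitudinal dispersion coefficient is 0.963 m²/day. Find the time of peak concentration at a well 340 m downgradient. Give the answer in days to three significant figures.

For the 1D instantaneous-source solution, setting ∂C/∂t = 0 at fixed x gives v²t² + 2Dt − x² = 0, so t = (√(D² + v²x²) − D)/v².
√(D² + v²x²) = √(0.963² + 0.777² × 340²) = 264.2; v² = 0.603729.
t = (264.2 − 0.963)/0.603729 = 436 days (vs. the pure-advection estimate x/v = 438 d).

436 days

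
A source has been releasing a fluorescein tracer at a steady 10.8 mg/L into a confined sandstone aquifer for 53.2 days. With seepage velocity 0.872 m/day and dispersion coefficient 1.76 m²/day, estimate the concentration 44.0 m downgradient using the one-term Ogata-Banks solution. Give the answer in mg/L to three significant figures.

For a continuous step input, C/C₀ ≈ ½·erfc((x−vt)/(2√(Dt))).
vt = 0.872 × 53.2 = 46.3904 m and 2√(Dt) = 2√(1.76 × 53.2) = 19.35 m.
Argument (x−vt)/(2√(Dt)) = (44.0 − 46.3904)/19.35 = -0.1235; ½·erfc(-0.1235) = 0.5693.
C = 10.8 × 0.5693 = 6.15 mg/L.

6.15 mg/L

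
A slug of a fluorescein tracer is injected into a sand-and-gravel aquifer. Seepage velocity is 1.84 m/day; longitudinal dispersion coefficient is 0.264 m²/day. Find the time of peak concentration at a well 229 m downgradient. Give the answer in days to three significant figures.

For the 1D instantaneous-source solution, setting ∂C/∂t = 0 at fixed x gives v²t² + 2Dt − x² = 0, so t = (√(D² + v²x²) − D)/v².
√(D² + v²x²) = √(0.264² + 1.84² × 229²) = 421.4; v² = 3.3856.
t = (421.4 − 0.264)/3.3856 = 124 days (vs. the pure-advection estimate x/v = 124 d).

124 days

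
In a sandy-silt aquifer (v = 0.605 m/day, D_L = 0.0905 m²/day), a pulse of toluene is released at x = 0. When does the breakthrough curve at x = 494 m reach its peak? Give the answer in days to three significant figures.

816 days

For the 1D instantaneous-source solution, setting ∂C/∂t = 0 at fixed x gives v²t² + 2Dt − x² = 0, so t = (√(D² + v²x²) − D)/v².
√(D² + v²x²) = √(0.0905² + 0.605² × 494²) = 298.9; v² = 0.366025.
t = (298.9 − 0.0905)/0.366025 = 816 days (vs. the pure-advection estimate x/v = 817 d).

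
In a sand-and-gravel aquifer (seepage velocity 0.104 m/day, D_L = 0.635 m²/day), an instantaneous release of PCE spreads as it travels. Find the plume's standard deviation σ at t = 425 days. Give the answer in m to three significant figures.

23.2 m

Dispersive spreading gives a Gaussian with σ² = 2Dt; advection only shifts the center.
σ = √(2 × 0.635 × 425) = 23.2 m.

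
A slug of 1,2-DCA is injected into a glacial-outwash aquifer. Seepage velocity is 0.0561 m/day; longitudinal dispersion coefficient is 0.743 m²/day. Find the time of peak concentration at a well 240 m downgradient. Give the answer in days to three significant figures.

4050 days

For the 1D instantaneous-source solution, setting ∂C/∂t = 0 at fixed x gives v²t² + 2Dt − x² = 0, so t = (√(D² + v²x²) − D)/v².
√(D² + v²x²) = √(0.743² + 0.0561² × 240²) = 13.48; v² = 0.00314721.
t = (13.48 − 0.743)/0.00314721 = 4050 days (vs. the pure-advection estimate x/v = 4280 d).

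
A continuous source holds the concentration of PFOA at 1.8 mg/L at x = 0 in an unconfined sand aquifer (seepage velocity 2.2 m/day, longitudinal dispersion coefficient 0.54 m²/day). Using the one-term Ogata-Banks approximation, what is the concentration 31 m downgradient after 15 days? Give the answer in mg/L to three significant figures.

For a continuous step input, C/C₀ ≈ ½·erfc((x−vt)/(2√(Dt))).
vt = 2.2 × 15 = 33 m and 2√(Dt) = 2√(0.54 × 15) = 5.692 m.
Argument (x−vt)/(2√(Dt)) = (31 − 33)/5.692 = -0.3514; ½·erfc(-0.3514) = 0.6904.
C = 1.8 × 0.6904 = 1.24 mg/L.

1.24 mg/L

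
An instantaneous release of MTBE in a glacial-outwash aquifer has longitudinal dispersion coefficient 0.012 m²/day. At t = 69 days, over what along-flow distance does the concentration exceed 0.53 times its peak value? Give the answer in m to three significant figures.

The plume is Gaussian with σ = √(2Dt) = √(2 × 0.012 × 69) = 1.287 m.
C/C_peak = exp(−Δx²/(2σ²)) = 0.53 ⇒ Δx = σ·√(−2 ln 0.53) = 1.287 × 1.127 = 1.450 m.
Width = 2Δx = 2.90 m.

2.90 m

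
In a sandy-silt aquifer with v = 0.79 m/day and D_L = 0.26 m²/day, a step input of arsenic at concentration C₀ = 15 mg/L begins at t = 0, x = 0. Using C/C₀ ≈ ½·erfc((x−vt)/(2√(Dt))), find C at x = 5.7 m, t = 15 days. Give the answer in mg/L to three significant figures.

For a continuous step input, C/C₀ ≈ ½·erfc((x−vt)/(2√(Dt))).
vt = 0.79 × 15 = 11.85 m and 2√(Dt) = 2√(0.26 × 15) = 3.950 m.
Argument (x−vt)/(2√(Dt)) = (5.7 − 11.85)/3.950 = -1.557; ½·erfc(-1.557) = 0.9862.
C = 15 × 0.9862 = 14.8 mg/L.

14.8 mg/L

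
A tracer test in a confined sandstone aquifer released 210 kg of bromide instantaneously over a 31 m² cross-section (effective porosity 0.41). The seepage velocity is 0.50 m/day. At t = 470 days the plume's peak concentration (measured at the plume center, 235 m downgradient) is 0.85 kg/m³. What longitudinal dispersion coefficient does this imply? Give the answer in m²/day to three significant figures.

0.0640 m²/day

At the plume center C_max = M/(n_e·A·√(4πDt)), so D = M²/(4πt·(n_e·A·C_max)²).
n_e·A·C_max = 0.41 × 31 × 0.85 = 10.80 kg/m.
D = 210²/(4π × 470 × 10.80²) = 0.0640 m²/day.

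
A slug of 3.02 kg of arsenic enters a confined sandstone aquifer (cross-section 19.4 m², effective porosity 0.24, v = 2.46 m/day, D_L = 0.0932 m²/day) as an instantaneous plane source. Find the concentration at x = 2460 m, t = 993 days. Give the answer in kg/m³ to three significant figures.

For an instantaneous plane source, C(x,t) = M/(n_e·A·√(4πDt)) · exp(−(x−vt)²/(4Dt)), with n_e·A the pore (flow) area.
Plume center vt = 2.46 × 993 = 2442.78 m, so the well at 2460 m is 17.22 m downgradient of the peak.
√(4πDt) = 34.10 m, giving peak height M/(n_e·A·√(4πDt)) = 3.02/(0.24 × 19.4 × 34.10) = 0.01902 kg/m³.
(x−vt)²/(4Dt) = (17.22)²/(4 × 0.0932 × 993) = 0.8010; exp(−0.8010) = 0.4489.
C = 0.01902 × 0.4489 = 0.00854 kg/m³.

0.00854 kg/m³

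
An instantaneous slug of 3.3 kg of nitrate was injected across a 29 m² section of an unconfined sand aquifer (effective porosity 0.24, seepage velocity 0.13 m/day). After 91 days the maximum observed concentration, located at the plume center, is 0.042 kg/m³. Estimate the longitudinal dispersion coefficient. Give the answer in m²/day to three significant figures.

At the plume center C_max = M/(n_e·A·√(4πDt)), so D = M²/(4πt·(n_e·A·C_max)²).
n_e·A·C_max = 0.24 × 29 × 0.042 = 0.2923 kg/m.
D = 3.3²/(4π × 91 × 0.2923²) = 0.111 m²/day.

0.111 m²/day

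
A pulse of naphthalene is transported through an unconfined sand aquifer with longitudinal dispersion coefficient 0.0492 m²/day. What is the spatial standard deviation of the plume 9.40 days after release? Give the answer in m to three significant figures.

Dispersive spreading gives a Gaussian with σ² = 2Dt; advection only shifts the center.
σ = √(2 × 0.0492 × 9.40) = 0.962 m.

0.962 m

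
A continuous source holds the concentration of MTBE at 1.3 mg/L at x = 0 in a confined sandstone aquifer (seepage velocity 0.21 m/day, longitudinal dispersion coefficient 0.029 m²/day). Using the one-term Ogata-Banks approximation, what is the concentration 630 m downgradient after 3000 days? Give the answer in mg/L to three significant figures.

0.650 mg/L

For a continuous step input, C/C₀ ≈ ½·erfc((x−vt)/(2√(Dt))).
vt = 0.21 × 3000 = 630 m and 2√(Dt) = 2√(0.029 × 3000) = 18.65 m.
Argument (x−vt)/(2√(Dt)) = (630 − 630)/18.65 = 0; ½·erfc(0) = 0.5000.
C = 1.3 × 0.5000 = 0.650 mg/L.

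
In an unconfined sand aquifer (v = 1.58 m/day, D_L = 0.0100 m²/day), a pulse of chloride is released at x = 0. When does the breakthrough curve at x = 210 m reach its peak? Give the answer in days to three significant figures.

For the 1D instantaneous-source solution, setting ∂C/∂t = 0 at fixed x gives v²t² + 2Dt − x² = 0, so t = (√(D² + v²x²) − D)/v².
√(D² + v²x²) = √(0.0100² + 1.58² × 210²) = 331.8; v² = 2.4964.
t = (331.8 − 0.0100)/2.4964 = 133 days (vs. the pure-advection estimate x/v = 133 d).

133 days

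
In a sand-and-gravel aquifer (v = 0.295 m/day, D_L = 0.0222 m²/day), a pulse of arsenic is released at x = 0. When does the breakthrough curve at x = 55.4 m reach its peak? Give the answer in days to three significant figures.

188 days

For the 1D instantaneous-source solution, setting ∂C/∂t = 0 at fixed x gives v²t² + 2Dt − x² = 0, so t = (√(D² + v²x²) − D)/v².
√(D² + v²x²) = √(0.0222² + 0.295² × 55.4²) = 16.34; v² = 0.087025.
t = (16.34 − 0.0222)/0.087025 = 188 days (vs. the pure-advection estimate x/v = 188 d).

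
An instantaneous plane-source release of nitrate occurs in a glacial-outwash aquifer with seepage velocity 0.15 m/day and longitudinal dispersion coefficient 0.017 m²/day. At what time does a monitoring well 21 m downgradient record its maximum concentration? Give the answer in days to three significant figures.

For the 1D instantaneous-source solution, setting ∂C/∂t = 0 at fixed x gives v²t² + 2Dt − x² = 0, so t = (√(D² + v²x²) − D)/v².
√(D² + v²x²) = √(0.017² + 0.15² × 21²) = 3.150; v² = 0.0225.
t = (3.150 − 0.017)/0.0225 = 139 days (vs. the pure-advection estimate x/v = 140 d).

139 days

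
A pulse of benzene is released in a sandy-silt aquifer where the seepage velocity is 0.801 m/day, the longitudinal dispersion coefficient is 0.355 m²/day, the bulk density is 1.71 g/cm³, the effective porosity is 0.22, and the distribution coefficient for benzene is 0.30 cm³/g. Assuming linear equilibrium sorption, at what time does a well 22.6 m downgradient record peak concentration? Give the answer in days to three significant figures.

92.2 days

Retardation factor R = 1 + ρ_b·K_d/n = 1 + 1.71 × 0.30/0.22 = 3.332.
Sorption retards both mechanisms: v_R = v/R = 0.2404 m/day, D_R = D/R = 0.1065 m²/day.
Peak time from v_R²t² + 2D_R t − x² = 0: t = (√(D_R² + v_R²x²) − D_R)/v_R².
√(D_R² + v_R²x²) = √(0.1065² + 0.2404² × 22.6²) = 5.434; v_R² = 0.05779.
t = (5.434 − 0.1065)/0.05779 = 92.2 days.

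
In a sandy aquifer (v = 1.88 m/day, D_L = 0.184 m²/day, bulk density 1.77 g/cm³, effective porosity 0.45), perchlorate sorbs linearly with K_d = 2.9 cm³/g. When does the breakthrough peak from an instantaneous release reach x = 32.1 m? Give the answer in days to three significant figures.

Retardation factor R = 1 + ρ_b·K_d/n = 1 + 1.77 × 2.9/0.45 = 12.41.
Sorption retards both mechanisms: v_R = v/R = 0.1515 m/day, D_R = D/R = 0.01483 m²/day.
Peak time from v_R²t² + 2D_R t − x² = 0: t = (√(D_R² + v_R²x²) − D_R)/v_R².
√(D_R² + v_R²x²) = √(0.01483² + 0.1515² × 32.1²) = 4.863; v_R² = 0.02295.
t = (4.863 − 0.01483)/0.02295 = 211 days.

211 days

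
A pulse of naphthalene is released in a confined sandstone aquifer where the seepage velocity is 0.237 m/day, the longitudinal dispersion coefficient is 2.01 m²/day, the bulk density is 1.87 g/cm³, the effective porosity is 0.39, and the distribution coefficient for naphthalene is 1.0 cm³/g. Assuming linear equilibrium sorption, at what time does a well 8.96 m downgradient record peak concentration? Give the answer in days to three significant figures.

94.3 days

Retardation factor R = 1 + ρ_b·K_d/n = 1 + 1.87 × 1.0/0.39 = 5.795.
Sorption retards both mechanisms: v_R = v/R = 0.04090 m/day, D_R = D/R = 0.3469 m²/day.
Peak time from v_R²t² + 2D_R t − x² = 0: t = (√(D_R² + v_R²x²) − D_R)/v_R².
√(D_R² + v_R²x²) = √(0.3469² + 0.04090² × 8.96²) = 0.5046; v_R² = 0.001673.
t = (0.5046 − 0.3469)/0.001673 = 94.3 days.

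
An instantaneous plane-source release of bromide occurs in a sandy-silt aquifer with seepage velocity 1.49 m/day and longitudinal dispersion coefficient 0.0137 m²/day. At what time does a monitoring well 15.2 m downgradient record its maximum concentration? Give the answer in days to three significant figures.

10.2 days

For the 1D instantaneous-source solution, setting ∂C/∂t = 0 at fixed x gives v²t² + 2Dt − x² = 0, so t = (√(D² + v²x²) − D)/v².
√(D² + v²x²) = √(0.0137² + 1.49² × 15.2²) = 22.65; v² = 2.2201.
t = (22.65 − 0.0137)/2.2201 = 10.2 days (vs. the pure-advection estimate x/v = 10.2 d).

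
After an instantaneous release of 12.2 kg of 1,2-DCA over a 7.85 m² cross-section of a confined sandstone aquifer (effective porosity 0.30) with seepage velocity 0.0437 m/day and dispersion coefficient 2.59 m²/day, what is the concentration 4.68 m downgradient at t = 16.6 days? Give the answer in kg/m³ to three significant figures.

For an instantaneous plane source, C(x,t) = M/(n_e·A·√(4πDt)) · exp(−(x−vt)²/(4Dt)), with n_e·A the pore (flow) area.
Plume center vt = 0.0437 × 16.6 = 0.72542 m, so the well at 4.68 m is 3.95458 m downgradient of the peak.
√(4πDt) = 23.24 m, giving peak height M/(n_e·A·√(4πDt)) = 12.2/(0.30 × 7.85 × 23.24) = 0.2229 kg/m³.
(x−vt)²/(4Dt) = (3.95458)²/(4 × 2.59 × 16.6) = 0.09094; exp(−0.09094) = 0.9131.
C = 0.2229 × 0.9131 = 0.204 kg/m³.

0.204 kg/m³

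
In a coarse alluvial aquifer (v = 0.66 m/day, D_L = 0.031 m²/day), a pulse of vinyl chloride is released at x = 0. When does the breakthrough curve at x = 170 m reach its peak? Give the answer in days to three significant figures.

258 days

For the 1D instantaneous-source solution, setting ∂C/∂t = 0 at fixed x gives v²t² + 2Dt − x² = 0, so t = (√(D² + v²x²) − D)/v².
√(D² + v²x²) = √(0.031² + 0.66² × 170²) = 112.2; v² = 0.4356.
t = (112.2 − 0.031)/0.4356 = 258 days (vs. the pure-advection estimate x/v = 258 d).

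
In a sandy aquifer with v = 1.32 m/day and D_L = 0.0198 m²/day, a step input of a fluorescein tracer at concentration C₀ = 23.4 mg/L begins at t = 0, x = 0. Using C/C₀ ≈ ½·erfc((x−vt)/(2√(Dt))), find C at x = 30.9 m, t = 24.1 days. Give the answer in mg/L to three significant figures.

19.3 mg/L

For a continuous step input, C/C₀ ≈ ½·erfc((x−vt)/(2√(Dt))).
vt = 1.32 × 24.1 = 31.812 m and 2√(Dt) = 2√(0.0198 × 24.1) = 1.382 m.
Argument (x−vt)/(2√(Dt)) = (30.9 − 31.812)/1.382 = -0.6599; ½·erfc(-0.6599) = 0.8247.
C = 23.4 × 0.8247 = 19.3 mg/L.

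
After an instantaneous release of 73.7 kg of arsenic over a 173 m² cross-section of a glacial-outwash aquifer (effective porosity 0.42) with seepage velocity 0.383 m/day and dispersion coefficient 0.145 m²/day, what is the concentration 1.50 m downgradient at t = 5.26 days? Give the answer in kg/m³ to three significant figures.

For an instantaneous plane source, C(x,t) = M/(n_e·A·√(4πDt)) · exp(−(x−vt)²/(4Dt)), with n_e·A the pore (flow) area.
Plume center vt = 0.383 × 5.26 = 2.01458 m, so the well at 1.50 m is 0.51458 m upgradient of the peak.
√(4πDt) = 3.096 m, giving peak height M/(n_e·A·√(4πDt)) = 73.7/(0.42 × 173 × 3.096) = 0.3276 kg/m³.
(x−vt)²/(4Dt) = (-0.51458)²/(4 × 0.145 × 5.26) = 0.08679; exp(−0.08679) = 0.9169.
C = 0.3276 × 0.9169 = 0.300 kg/m³.

0.300 kg/m³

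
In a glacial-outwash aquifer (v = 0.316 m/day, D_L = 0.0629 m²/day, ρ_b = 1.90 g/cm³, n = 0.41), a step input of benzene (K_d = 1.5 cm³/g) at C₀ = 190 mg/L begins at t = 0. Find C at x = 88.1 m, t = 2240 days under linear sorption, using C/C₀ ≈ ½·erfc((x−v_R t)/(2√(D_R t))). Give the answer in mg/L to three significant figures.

Retardation factor R = 1 + ρ_b·K_d/n = 1 + 1.90 × 1.5/0.41 = 7.951.
Sorption retards both mechanisms: v_R = v/R = 0.03974 m/day, D_R = D/R = 0.007911 m²/day.
v_R·t = 0.03974 × 2240 = 89.0176 m; 2√(D_R t) = 8.419 m; argument = (88.1 − 89.0176)/8.419 = -0.1090.
C = C₀ × ½·erfc(-0.1090) = 190 × 0.5613 = 107 mg/L.

107 mg/L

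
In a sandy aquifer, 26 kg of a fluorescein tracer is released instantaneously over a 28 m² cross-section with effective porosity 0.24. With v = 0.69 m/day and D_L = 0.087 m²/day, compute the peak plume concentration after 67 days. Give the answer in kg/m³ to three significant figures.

The peak of an instantaneous 1D plume sits at x = vt; there the Gaussian factor is 1 and C_max = M/(n_e·A·√(4πDt)), where n_e·A is the pore area the mass is dissolved in.
√(4πDt) = √(4π × 0.087 × 67) = 8.559 m, so C_max = 26/(0.24 × 28 × 8.559) = 0.452 kg/m³.

0.452 kg/m³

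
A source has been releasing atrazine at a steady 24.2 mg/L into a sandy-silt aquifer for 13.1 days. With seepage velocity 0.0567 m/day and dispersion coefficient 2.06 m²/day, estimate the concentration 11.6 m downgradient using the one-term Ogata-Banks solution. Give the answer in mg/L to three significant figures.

For a continuous step input, C/C₀ ≈ ½·erfc((x−vt)/(2√(Dt))).
vt = 0.0567 × 13.1 = 0.74277 m and 2√(Dt) = 2√(2.06 × 13.1) = 10.39 m.
Argument (x−vt)/(2√(Dt)) = (11.6 − 0.74277)/10.39 = 1.045; ½·erfc(1.045) = 0.06972.
C = 24.2 × 0.06972 = 1.69 mg/L.

1.69 mg/L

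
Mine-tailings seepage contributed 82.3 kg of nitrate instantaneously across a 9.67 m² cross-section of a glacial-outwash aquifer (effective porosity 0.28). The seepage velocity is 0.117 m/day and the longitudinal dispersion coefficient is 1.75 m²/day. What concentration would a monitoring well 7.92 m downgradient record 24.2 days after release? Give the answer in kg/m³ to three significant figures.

For an instantaneous plane source, C(x,t) = M/(n_e·A·√(4πDt)) · exp(−(x−vt)²/(4Dt)), with n_e·A the pore (flow) area.
Plume center vt = 0.117 × 24.2 = 2.8314 m, so the well at 7.92 m is 5.0886 m downgradient of the peak.
√(4πDt) = 23.07 m, giving peak height M/(n_e·A·√(4πDt)) = 82.3/(0.28 × 9.67 × 23.07) = 1.318 kg/m³.
(x−vt)²/(4Dt) = (5.0886)²/(4 × 1.75 × 24.2) = 0.1529; exp(−0.1529) = 0.8582.
C = 1.318 × 0.8582 = 1.13 kg/m³.

1.13 kg/m³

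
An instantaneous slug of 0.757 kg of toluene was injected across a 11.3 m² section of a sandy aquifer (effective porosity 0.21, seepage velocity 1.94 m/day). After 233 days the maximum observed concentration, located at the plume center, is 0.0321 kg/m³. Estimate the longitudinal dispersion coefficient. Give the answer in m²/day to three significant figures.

At the plume center C_max = M/(n_e·A·√(4πDt)), so D = M²/(4πt·(n_e·A·C_max)²).
n_e·A·C_max = 0.21 × 11.3 × 0.0321 = 0.07617 kg/m.
D = 0.757²/(4π × 233 × 0.07617²) = 0.0337 m²/day.

0.0337 m²/day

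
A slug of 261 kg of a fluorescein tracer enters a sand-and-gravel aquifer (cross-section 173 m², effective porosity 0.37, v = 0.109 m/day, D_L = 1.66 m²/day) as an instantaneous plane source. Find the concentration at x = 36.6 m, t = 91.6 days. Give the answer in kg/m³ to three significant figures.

0.0291 kg/m³

For an instantaneous plane source, C(x,t) = M/(n_e·A·√(4πDt)) · exp(−(x−vt)²/(4Dt)), with n_e·A the pore (flow) area.
Plume center vt = 0.109 × 91.6 = 9.9844 m, so the well at 36.6 m is 26.6156 m downgradient of the peak.
√(4πDt) = 43.71 m, giving peak height M/(n_e·A·√(4πDt)) = 261/(0.37 × 173 × 43.71) = 0.09329 kg/m³.
(x−vt)²/(4Dt) = (26.6156)²/(4 × 1.66 × 91.6) = 1.165; exp(−1.165) = 0.3119.
C = 0.09329 × 0.3119 = 0.0291 kg/m³.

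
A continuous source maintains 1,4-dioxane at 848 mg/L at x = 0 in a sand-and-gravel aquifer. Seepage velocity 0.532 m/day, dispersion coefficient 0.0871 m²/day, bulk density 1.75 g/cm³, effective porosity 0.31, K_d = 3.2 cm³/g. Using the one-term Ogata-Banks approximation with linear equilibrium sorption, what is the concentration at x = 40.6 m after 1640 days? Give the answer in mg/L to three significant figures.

Retardation factor R = 1 + ρ_b·K_d/n = 1 + 1.75 × 3.2/0.31 = 19.06.
Sorption retards both mechanisms: v_R = v/R = 0.02791 m/day, D_R = D/R = 0.004570 m²/day.
v_R·t = 0.02791 × 1640 = 45.7724 m; 2√(D_R t) = 5.475 m; argument = (40.6 − 45.7724)/5.475 = -0.9447.
C = C₀ × ½·erfc(-0.9447) = 848 × 0.9092 = 771 mg/L.

771 mg/L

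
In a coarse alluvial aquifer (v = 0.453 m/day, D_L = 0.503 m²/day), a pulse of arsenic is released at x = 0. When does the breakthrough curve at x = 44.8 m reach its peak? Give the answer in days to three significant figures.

For the 1D instantaneous-source solution, setting ∂C/∂t = 0 at fixed x gives v²t² + 2Dt − x² = 0, so t = (√(D² + v²x²) − D)/v².
√(D² + v²x²) = √(0.503² + 0.453² × 44.8²) = 20.30; v² = 0.205209.
t = (20.30 − 0.503)/0.205209 = 96.5 days (vs. the pure-advection estimate x/v = 98.9 d).

96.5 days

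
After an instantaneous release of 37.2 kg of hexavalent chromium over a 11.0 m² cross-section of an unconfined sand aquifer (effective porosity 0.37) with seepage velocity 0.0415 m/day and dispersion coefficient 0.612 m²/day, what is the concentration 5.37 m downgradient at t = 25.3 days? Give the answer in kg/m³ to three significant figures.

For an instantaneous plane source, C(x,t) = M/(n_e·A·√(4πDt)) · exp(−(x−vt)²/(4Dt)), with n_e·A the pore (flow) area.
Plume center vt = 0.0415 × 25.3 = 1.04995 m, so the well at 5.37 m is 4.32005 m downgradient of the peak.
√(4πDt) = 13.95 m, giving peak height M/(n_e·A·√(4πDt)) = 37.2/(0.37 × 11.0 × 13.95) = 0.6552 kg/m³.
(x−vt)²/(4Dt) = (4.32005)²/(4 × 0.612 × 25.3) = 0.3013; exp(−0.3013) = 0.7399.
C = 0.6552 × 0.7399 = 0.485 kg/m³.

0.485 kg/m³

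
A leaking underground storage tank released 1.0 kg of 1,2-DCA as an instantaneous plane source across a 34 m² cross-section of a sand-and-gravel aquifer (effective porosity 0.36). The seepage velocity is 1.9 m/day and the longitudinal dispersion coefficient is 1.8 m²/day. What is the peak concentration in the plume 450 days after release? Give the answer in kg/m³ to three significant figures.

0.000810 kg/m³

The peak of an instantaneous 1D plume sits at x = vt; there the Gaussian factor is 1 and C_max = M/(n_e·A·√(4πDt)), where n_e·A is the pore area the mass is dissolved in.
√(4πDt) = √(4π × 1.8 × 450) = 100.9 m, so C_max = 1.0/(0.36 × 34 × 100.9) = 0.000810 kg/m³.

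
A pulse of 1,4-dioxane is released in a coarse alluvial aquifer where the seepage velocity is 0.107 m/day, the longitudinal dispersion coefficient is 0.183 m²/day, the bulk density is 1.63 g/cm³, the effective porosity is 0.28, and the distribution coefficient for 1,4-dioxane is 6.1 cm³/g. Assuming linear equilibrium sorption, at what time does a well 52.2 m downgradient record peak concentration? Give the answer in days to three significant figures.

Retardation factor R = 1 + ρ_b·K_d/n = 1 + 1.63 × 6.1/0.28 = 36.51.
Sorption retards both mechanisms: v_R = v/R = 0.002931 m/day, D_R = D/R = 0.005012 m²/day.
Peak time from v_R²t² + 2D_R t − x² = 0: t = (√(D_R² + v_R²x²) − D_R)/v_R².
√(D_R² + v_R²x²) = √(0.005012² + 0.002931² × 52.2²) = 0.1531; v_R² = 8.591e-06.
t = (0.1531 − 0.005012)/8.591e-06 = 17200 days.

17200 days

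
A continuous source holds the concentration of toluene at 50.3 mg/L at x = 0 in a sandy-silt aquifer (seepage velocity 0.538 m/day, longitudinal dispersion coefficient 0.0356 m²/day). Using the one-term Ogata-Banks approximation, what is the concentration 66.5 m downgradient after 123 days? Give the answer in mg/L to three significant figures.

22.9 mg/L

For a continuous step input, C/C₀ ≈ ½·erfc((x−vt)/(2√(Dt))).
vt = 0.538 × 123 = 66.174 m and 2√(Dt) = 2√(0.0356 × 123) = 4.185 m.
Argument (x−vt)/(2√(Dt)) = (66.5 − 66.174)/4.185 = 0.07790; ½·erfc(0.07790) = 0.4561.
C = 50.3 × 0.4561 = 22.9 mg/L.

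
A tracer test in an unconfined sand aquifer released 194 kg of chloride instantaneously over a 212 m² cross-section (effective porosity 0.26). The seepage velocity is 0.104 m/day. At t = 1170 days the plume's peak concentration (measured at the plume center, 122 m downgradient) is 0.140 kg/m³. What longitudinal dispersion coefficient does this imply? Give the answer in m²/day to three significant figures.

0.0430 m²/day

At the plume center C_max = M/(n_e·A·√(4πDt)), so D = M²/(4πt·(n_e·A·C_max)²).
n_e·A·C_max = 0.26 × 212 × 0.140 = 7.717 kg/m.
D = 194²/(4π × 1170 × 7.717²) = 0.0430 m²/day.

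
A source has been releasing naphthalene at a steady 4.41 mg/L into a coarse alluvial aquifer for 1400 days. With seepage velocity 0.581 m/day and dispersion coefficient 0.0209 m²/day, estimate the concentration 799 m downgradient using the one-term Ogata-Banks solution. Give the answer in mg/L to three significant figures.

4.28 mg/L

For a continuous step input, C/C₀ ≈ ½·erfc((x−vt)/(2√(Dt))).
vt = 0.581 × 1400 = 813.4 m and 2√(Dt) = 2√(0.0209 × 1400) = 10.82 m.
Argument (x−vt)/(2√(Dt)) = (799 − 813.4)/10.82 = -1.331; ½·erfc(-1.331) = 0.9701.
C = 4.41 × 0.9701 = 4.28 mg/L.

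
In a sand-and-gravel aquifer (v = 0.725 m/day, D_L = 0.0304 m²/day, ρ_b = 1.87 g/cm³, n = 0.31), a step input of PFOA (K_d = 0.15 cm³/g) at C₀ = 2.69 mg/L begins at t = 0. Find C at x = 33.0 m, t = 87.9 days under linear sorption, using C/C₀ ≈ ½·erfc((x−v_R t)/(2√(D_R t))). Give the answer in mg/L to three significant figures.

1.63 mg/L

Retardation factor R = 1 + ρ_b·K_d/n = 1 + 1.87 × 0.15/0.31 = 1.905.
Sorption retards both mechanisms: v_R = v/R = 0.3806 m/day, D_R = D/R = 0.01596 m²/day.
v_R·t = 0.3806 × 87.9 = 33.45474 m; 2√(D_R t) = 2.369 m; argument = (33.0 − 33.45474)/2.369 = -0.1920.
C = C₀ × ½·erfc(-0.1920) = 2.69 × 0.6070 = 1.63 mg/L.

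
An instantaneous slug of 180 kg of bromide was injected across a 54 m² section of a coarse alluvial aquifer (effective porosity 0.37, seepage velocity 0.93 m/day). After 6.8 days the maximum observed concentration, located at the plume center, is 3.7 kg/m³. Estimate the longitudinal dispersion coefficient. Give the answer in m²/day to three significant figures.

At the plume center C_max = M/(n_e·A·√(4πDt)), so D = M²/(4πt·(n_e·A·C_max)²).
n_e·A·C_max = 0.37 × 54 × 3.7 = 73.93 kg/m.
D = 180²/(4π × 6.8 × 73.93²) = 0.0694 m²/day.

0.0694 m²/day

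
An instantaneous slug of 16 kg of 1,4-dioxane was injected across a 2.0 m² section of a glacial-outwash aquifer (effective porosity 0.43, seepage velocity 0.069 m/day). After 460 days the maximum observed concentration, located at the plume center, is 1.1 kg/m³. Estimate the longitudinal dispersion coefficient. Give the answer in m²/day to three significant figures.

0.0495 m²/day

At the plume center C_max = M/(n_e·A·√(4πDt)), so D = M²/(4πt·(n_e·A·C_max)²).
n_e·A·C_max = 0.43 × 2.0 × 1.1 = 0.9460 kg/m.
D = 16²/(4π × 460 × 0.9460²) = 0.0495 m²/day.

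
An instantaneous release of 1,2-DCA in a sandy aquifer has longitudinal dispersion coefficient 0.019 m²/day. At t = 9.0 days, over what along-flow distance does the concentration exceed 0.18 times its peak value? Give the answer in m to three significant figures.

2.17 m

The plume is Gaussian with σ = √(2Dt) = √(2 × 0.019 × 9.0) = 0.5848 m.
C/C_peak = exp(−Δx²/(2σ²)) = 0.18 ⇒ Δx = σ·√(−2 ln 0.18) = 0.5848 × 1.852 = 1.083 m.
Width = 2Δx = 2.17 m.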